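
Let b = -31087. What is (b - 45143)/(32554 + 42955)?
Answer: -10890/10787 ≈ -1.0095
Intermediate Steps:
(b - 45143)/(32554 + 42955) = (-31087 - 45143)/(32554 + 42955) = -76230/75509 = -76230*1/75509 = -10890/10787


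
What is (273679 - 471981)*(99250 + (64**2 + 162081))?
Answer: -52634704954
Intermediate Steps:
(273679 - 471981)*(99250 + (64**2 + 162081)) = -198302*(99250 + (4096 + 162081)) = -198302*(99250 + 166177) = -198302*265427 = -52634704954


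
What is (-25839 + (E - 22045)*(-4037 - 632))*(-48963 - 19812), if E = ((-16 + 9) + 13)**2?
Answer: -7065543367050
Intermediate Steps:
E = 36 (E = (-7 + 13)**2 = 6**2 = 36)
(-25839 + (E - 22045)*(-4037 - 632))*(-48963 - 19812) = (-25839 + (36 - 22045)*(-4037 - 632))*(-48963 - 19812) = (-25839 - 22009*(-4669))*(-68775) = (-25839 + 102760021)*(-68775) = 102734182*(-68775) = -7065543367050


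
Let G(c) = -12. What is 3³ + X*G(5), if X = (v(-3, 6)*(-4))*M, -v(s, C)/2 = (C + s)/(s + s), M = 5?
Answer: 267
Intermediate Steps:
v(s, C) = -(C + s)/s (v(s, C) = -2*(C + s)/(s + s) = -2*(C + s)/(2*s) = -2*(C + s)*1/(2*s) = -(C + s)/s)
X = -20 (X = (((-1*6 - 1*(-3))/(-3))*(-4))*5 = (-(-6 + 3)/3*(-4))*5 = (-⅓*(-3)*(-4))*5 = (1*(-4))*5 = -4*5 = -20)
3³ + X*G(5) = 3³ - 20*(-12) = 27 + 240 = 267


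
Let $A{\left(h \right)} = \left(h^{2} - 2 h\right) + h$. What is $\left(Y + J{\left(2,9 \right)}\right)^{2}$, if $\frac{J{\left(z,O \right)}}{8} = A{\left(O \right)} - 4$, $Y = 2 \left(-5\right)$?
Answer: $285156$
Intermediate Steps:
$A{\left(h \right)} = h^{2} - h$
$Y = -10$
$J{\left(z,O \right)} = -32 + 8 O \left(-1 + O\right)$ ($J{\left(z,O \right)} = 8 \left(O \left(-1 + O\right) - 4\right) = 8 \left(-4 + O \left(-1 + O\right)\right) = -32 + 8 O \left(-1 + O\right)$)
$\left(Y + J{\left(2,9 \right)}\right)^{2} = \left(-10 - \left(32 - 72 \left(-1 + 9\right)\right)\right)^{2} = \left(-10 - \left(32 - 576\right)\right)^{2} = \left(-10 + \left(-32 + 576\right)\right)^{2} = \left(-10 + 544\right)^{2} = 534^{2} = 285156$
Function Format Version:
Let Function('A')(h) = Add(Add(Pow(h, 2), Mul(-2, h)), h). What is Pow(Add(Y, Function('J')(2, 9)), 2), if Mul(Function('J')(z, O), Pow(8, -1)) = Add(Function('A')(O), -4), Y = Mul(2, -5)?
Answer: 285156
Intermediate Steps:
Function('A')(h) = Add(Pow(h, 2), Mul(-1, h))
Y = -10
Function('J')(z, O) = Add(-32, Mul(8, O, Add(-1, O))) (Function('J')(z, O) = Mul(8, Add(Mul(O, Add(-1, O)), -4)) = Mul(8, Add(-4, Mul(O, Add(-1, O)))) = Add(-32, Mul(8, O, Add(-1, O))))
Pow(Add(Y, Function('J')(2, 9)), 2) = Pow(Add(-10, Add(-32, Mul(8, 9, Add(-1, 9)))), 2) = Pow(Add(-10, Add(-32, Mul(8, 9, 8))), 2) = Pow(Add(-10, Add(-32, 576)), 2) = Pow(Add(-10, 544), 2) = Pow(534, 2) = 285156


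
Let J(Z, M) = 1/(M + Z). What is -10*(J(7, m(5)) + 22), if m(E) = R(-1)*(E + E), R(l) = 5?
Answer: -12550/57 ≈ -220.18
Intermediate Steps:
m(E) = 10*E (m(E) = 5*(E + E) = 5*(2*E) = 10*E)
-10*(J(7, m(5)) + 22) = -10*(1/(10*5 + 7) + 22) = -10*(1/(50 + 7) + 22) = -10*(1/57 + 22) = -10*1255/57 = -12550/57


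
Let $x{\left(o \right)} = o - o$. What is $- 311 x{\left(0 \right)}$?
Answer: $0$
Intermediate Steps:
$x{\left(o \right)} = 0$
$- 311 x{\left(0 \right)} = \left(-311\right) 0 = 0$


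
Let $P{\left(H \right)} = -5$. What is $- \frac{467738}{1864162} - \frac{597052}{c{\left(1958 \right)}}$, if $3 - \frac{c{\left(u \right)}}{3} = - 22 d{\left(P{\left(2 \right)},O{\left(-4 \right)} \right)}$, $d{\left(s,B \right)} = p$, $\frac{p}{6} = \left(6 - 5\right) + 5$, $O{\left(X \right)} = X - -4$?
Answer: $- \frac{557058602777}{2223013185} \approx -250.59$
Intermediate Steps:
$O{\left(X \right)} = 4 + X$ ($O{\left(X \right)} = X + 4 = 4 + X$)
$p = 36$ ($p = 6 \left(\left(6 - 5\right) + 5\right) = 6 \left(1 + 5\right) = 6 \cdot 6 = 36$)
$d{\left(s,B \right)} = 36$
$c{\left(u \right)} = 2385$ ($c{\left(u \right)} = 9 - 3 \left(\left(-22\right) 36\right) = 9 - -2376 = 9 + 2376 = 2385$)
$- \frac{467738}{1864162} - \frac{597052}{c{\left(1958 \right)}} = - \frac{467738}{1864162} - \frac{597052}{2385} = \left(-467738\right) \frac{1}{1864162} - \frac{597052}{2385} = - \frac{233869}{932081} - \frac{597052}{2385} = - \frac{557058602777}{2223013185}$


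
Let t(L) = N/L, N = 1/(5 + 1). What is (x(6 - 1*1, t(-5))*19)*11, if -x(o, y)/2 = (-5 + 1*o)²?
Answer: 0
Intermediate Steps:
N = ⅙ (N = 1/6 = ⅙ ≈ 0.16667)
t(L) = 1/(6*L)
x(o, y) = -2*(-5 + o)² (x(o, y) = -2*(-5 + 1*o)² = -2*(-5 + o)²)
(x(6 - 1*1, t(-5))*19)*11 = (-2*(-5 + (6 - 1*1))²*19)*11 = (-2*(-5 + (6 - 1))²*19)*11 = (-2*(-5 + 5)²*19)*11 = (-2*0²*19)*11 = (-2*0*19)*11 = (0*19)*11 = 0*11 = 0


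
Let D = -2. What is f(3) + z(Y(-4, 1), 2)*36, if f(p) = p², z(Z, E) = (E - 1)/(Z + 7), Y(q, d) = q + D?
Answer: 45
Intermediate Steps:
Y(q, d) = -2 + q (Y(q, d) = q - 2 = -2 + q)
z(Z, E) = (-1 + E)/(7 + Z)
f(3) + z(Y(-4, 1), 2)*36 = 3² + ((-1 + 2)/(7 + (-2 - 4)))*36 = 9 + (1/(7 - 6))*36 = 9 + (1/1)*36 = 9 + (1*1)*36 = 9 + 1*36 = 9 + 36 = 45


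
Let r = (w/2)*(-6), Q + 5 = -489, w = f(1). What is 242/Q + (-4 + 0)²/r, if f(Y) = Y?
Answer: -4315/741 ≈ -5.8232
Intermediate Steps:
w = 1
Q = -494 (Q = -5 - 489 = -494)
r = -3 (r = (1/2)*(-6) = (1*(½))*(-6) = (½)*(-6) = -3)
242/Q + (-4 + 0)²/r = 242/(-494) + (-4 + 0)²/(-3) = 242*(-1/494) + (-4)²*(-⅓) = -121/247 + 16*(-⅓) = -121/247 - 16/3 = -4315/741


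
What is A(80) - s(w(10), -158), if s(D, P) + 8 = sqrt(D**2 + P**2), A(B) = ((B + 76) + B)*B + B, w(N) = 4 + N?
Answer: 18968 - 2*sqrt(6290) ≈ 18809.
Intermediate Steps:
A(B) = B + B*(76 + 2*B) (A(B) = ((76 + B) + B)*B + B = (76 + 2*B)*B + B = B*(76 + 2*B) + B = B + B*(76 + 2*B))
s(D, P) = -8 + sqrt(D**2 + P**2)
A(80) - s(w(10), -158) = 80*(77 + 2*80) - (-8 + sqrt((4 + 10)**2 + (-158)**2)) = 80*(77 + 160) - (-8 + sqrt(14**2 + 24964)) = 80*237 - (-8 + sqrt(196 + 24964)) = 18960 - (-8 + sqrt(25160)) = 18960 - (-8 + 2*sqrt(6290)) = 18960 + (8 - 2*sqrt(6290)) = 18968 - 2*sqrt(6290)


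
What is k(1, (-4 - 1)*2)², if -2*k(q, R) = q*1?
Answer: ¼ ≈ 0.25000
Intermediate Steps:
k(q, R) = -q/2
k(1, (-4 - 1)*2)² = (-½*1)² = (-½)² = ¼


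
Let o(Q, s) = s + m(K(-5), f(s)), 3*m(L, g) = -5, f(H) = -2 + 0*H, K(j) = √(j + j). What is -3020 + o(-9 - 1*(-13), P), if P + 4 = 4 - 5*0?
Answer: -9065/3 ≈ -3021.7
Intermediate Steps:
K(j) = √2*√j (K(j) = √(2*j) = √2*√j)
f(H) = -2 (f(H) = -2 + 0 = -2)
m(L, g) = -5/3 (m(L, g) = (⅓)*(-5) = -5/3)
P = 0 (P = -4 + (4 - 5*0) = -4 + (4 + 0) = -4 + 4 = 0)
o(Q, s) = -5/3 + s (o(Q, s) = s - 5/3 = -5/3 + s)
-3020 + o(-9 - 1*(-13), P) = -3020 + (-5/3 + 0) = -3020 - 5/3 = -9065/3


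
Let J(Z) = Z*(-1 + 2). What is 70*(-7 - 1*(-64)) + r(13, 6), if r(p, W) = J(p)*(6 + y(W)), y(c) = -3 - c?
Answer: 3951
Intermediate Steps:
J(Z) = Z (J(Z) = Z*1 = Z)
r(p, W) = p*(3 - W) (r(p, W) = p*(6 + (-3 - W)) = p*(3 - W))
70*(-7 - 1*(-64)) + r(13, 6) = 70*(-7 - 1*(-64)) + 13*(3 - 1*6) = 70*(-7 + 64) + 13*(3 - 6) = 70*57 + 13*(-3) = 3990 - 39 = 3951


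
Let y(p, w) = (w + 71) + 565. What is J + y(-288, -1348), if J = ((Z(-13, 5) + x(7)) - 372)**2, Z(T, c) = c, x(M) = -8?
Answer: 139913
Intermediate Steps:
y(p, w) = 636 + w (y(p, w) = (71 + w) + 565 = 636 + w)
J = 140625 (J = ((5 - 8) - 372)**2 = (-3 - 372)**2 = (-375)**2 = 140625)
J + y(-288, -1348) = 140625 + (636 - 1348) = 140625 - 712 = 139913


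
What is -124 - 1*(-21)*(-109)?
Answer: -2413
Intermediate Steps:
-124 - 1*(-21)*(-109) = -124 + 21*(-109) = -124 - 2289 = -2413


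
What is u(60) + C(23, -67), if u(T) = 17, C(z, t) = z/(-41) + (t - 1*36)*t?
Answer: 283615/41 ≈ 6917.4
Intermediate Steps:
C(z, t) = -z/41 + t*(-36 + t) (C(z, t) = -z/41 + (t - 36)*t = -z/41 + (-36 + t)*t = -z/41 + t*(-36 + t))
u(60) + C(23, -67) = 17 + ((-67)² - 36*(-67) - 1/41*23) = 17 + (4489 + 2412 - 23/41) = 17 + 282918/41 = 283615/41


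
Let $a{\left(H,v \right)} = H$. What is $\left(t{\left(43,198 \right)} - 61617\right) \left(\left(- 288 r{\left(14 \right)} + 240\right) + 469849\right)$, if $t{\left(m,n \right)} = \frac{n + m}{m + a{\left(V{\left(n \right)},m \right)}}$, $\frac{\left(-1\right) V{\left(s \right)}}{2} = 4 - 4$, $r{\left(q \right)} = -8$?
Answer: $- \frac{1251506050970}{43} \approx -2.9105 \cdot 10^{10}$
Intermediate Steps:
$V{\left(s \right)} = 0$ ($V{\left(s \right)} = - 2 \left(4 - 4\right) = \left(-2\right) 0 = 0$)
$t{\left(m,n \right)} = \frac{m + n}{m}$ ($t{\left(m,n \right)} = \frac{n + m}{m + 0} = \frac{m + n}{m}$)
$\left(t{\left(43,198 \right)} - 61617\right) \left(\left(- 288 r{\left(14 \right)} + 240\right) + 469849\right) = \left(\frac{43 + 198}{43} - 61617\right) \left(\left(\left(-288\right) \left(-8\right) + 240\right) + 469849\right) = \left(\frac{1}{43} \cdot 241 - 61617\right) \left(\left(2304 + 240\right) + 469849\right) = \left(\frac{241}{43} - 61617\right) \left(2544 + 469849\right) = \left(- \frac{2649290}{43}\right) 472393 = - \frac{1251506050970}{43}$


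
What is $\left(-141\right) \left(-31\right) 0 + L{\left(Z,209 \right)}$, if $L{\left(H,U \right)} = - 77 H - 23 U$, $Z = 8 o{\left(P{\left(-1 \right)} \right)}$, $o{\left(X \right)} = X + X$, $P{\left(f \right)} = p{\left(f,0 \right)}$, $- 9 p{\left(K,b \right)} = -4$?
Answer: $- \frac{48191}{9} \approx -5354.6$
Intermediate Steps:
$p{\left(K,b \right)} = \frac{4}{9}$ ($p{\left(K,b \right)} = \left(- \frac{1}{9}\right) \left(-4\right) = \frac{4}{9}$)
$P{\left(f \right)} = \frac{4}{9}$
$o{\left(X \right)} = 2 X$
$Z = \frac{64}{9}$ ($Z = 8 \cdot 2 \cdot \frac{4}{9} = 8 \cdot \frac{8}{9} = \frac{64}{9} \approx 7.1111$)
$\left(-141\right) \left(-31\right) 0 + L{\left(Z,209 \right)} = \left(-141\right) \left(-31\right) 0 - \frac{48191}{9} = 4371 \cdot 0 - \frac{48191}{9} = 0 - \frac{48191}{9} = - \frac{48191}{9}$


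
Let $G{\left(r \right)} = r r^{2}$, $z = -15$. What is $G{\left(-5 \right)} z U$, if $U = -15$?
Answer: $-28125$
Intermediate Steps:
$G{\left(r \right)} = r^{3}$
$G{\left(-5 \right)} z U = \left(-5\right)^{3} \left(-15\right) \left(-15\right) = \left(-125\right) \left(-15\right) \left(-15\right) = 1875 \left(-15\right) = -28125$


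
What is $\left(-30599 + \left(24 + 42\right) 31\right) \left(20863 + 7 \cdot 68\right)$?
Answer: $-609292467$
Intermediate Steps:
$\left(-30599 + \left(24 + 42\right) 31\right) \left(20863 + 7 \cdot 68\right) = \left(-30599 + 66 \cdot 31\right) \left(20863 + 476\right) = \left(-30599 + 2046\right) 21339 = \left(-28553\right) 21339 = -609292467$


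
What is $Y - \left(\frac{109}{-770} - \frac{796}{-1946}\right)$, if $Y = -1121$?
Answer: $- \frac{120009259}{107030} \approx -1121.3$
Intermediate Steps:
$Y - \left(\frac{109}{-770} - \frac{796}{-1946}\right) = -1121 - \left(\frac{109}{-770} - \frac{796}{-1946}\right) = -1121 - \left(109 \left(- \frac{1}{770}\right) - - \frac{398}{973}\right) = -1121 - \left(- \frac{109}{770} + \frac{398}{973}\right) = -1121 - \frac{28629}{107030} = - \frac{120009259}{107030}$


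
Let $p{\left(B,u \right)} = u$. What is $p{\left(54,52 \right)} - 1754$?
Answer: $-1702$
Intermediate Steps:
$p{\left(54,52 \right)} - 1754 = 52 - 1754 = -1702$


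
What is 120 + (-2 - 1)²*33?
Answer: 417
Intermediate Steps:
120 + (-2 - 1)²*33 = 120 + (-3)²*33 = 120 + 9*33 = 120 + 297 = 417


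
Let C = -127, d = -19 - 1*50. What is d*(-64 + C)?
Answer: 13179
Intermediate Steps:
d = -69 (d = -19 - 50 = -69)
d*(-64 + C) = -69*(-64 - 127) = -69*(-191) = 13179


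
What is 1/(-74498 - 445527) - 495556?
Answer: -257701508901/520025 ≈ -4.9556e+5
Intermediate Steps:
1/(-74498 - 445527) - 495556 = 1/(-520025) - 495556 = -1/520025 - 495556 = -257701508901/520025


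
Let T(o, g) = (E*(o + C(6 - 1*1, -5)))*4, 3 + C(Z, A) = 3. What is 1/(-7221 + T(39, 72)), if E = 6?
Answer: -1/6285 ≈ -0.00015911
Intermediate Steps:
C(Z, A) = 0 (C(Z, A) = -3 + 3 = 0)
T(o, g) = 24*o (T(o, g) = (6*(o + 0))*4 = (6*o)*4 = 24*o)
1/(-7221 + T(39, 72)) = 1/(-7221 + 24*39) = 1/(-7221 + 936) = 1/(-6285) = -1/6285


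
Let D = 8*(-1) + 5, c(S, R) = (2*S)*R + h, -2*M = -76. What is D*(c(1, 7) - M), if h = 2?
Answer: 66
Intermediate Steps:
M = 38 (M = -½*(-76) = 38)
c(S, R) = 2 + 2*R*S (c(S, R) = (2*S)*R + 2 = 2*R*S + 2 = 2 + 2*R*S)
D = -3 (D = -8 + 5 = -3)
D*(c(1, 7) - M) = -3*((2 + 2*7*1) - 1*38) = -3*((2 + 14) - 38) = -3*(16 - 38) = -3*(-22) = 66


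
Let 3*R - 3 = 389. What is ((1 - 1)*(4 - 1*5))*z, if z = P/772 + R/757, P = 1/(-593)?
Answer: 0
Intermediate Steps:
R = 392/3 (R = 1 + (⅓)*389 = 1 + 389/3 = 392/3 ≈ 130.67)
P = -1/593 ≈ -0.0016863
z = 179453761/1039654716 (z = -1/593/772 + (392/3)/757 = -1/593*1/772 + (392/3)*(1/757) = -1/457796 + 392/2271 = 179453761/1039654716 ≈ 0.17261)
((1 - 1)*(4 - 1*5))*z = ((1 - 1)*(4 - 1*5))*(179453761/1039654716) = (0*(4 - 5))*(179453761/1039654716) = (0*(-1))*(179453761/1039654716) = 0*(179453761/1039654716) = 0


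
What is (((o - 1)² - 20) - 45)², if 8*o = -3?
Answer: 16313521/4096 ≈ 3982.8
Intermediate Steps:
o = -3/8 (o = (⅛)*(-3) = -3/8 ≈ -0.37500)
(((o - 1)² - 20) - 45)² = (((-3/8 - 1)² - 20) - 45)² = (((-11/8)² - 20) - 45)² = ((121/64 - 20) - 45)² = (-1159/64 - 45)² = (-4039/64)² = 16313521/4096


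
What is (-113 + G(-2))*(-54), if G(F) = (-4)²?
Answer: 5238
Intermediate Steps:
G(F) = 16
(-113 + G(-2))*(-54) = (-113 + 16)*(-54) = -97*(-54) = 5238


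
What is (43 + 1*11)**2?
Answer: 2916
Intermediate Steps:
(43 + 1*11)**2 = (43 + 11)**2 = 54**2 = 2916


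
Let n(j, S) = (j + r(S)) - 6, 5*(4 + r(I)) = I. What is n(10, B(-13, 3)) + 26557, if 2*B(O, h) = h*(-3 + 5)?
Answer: 132788/5 ≈ 26558.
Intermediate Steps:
r(I) = -4 + I/5
B(O, h) = h (B(O, h) = (h*(-3 + 5))/2 = (h*2)/2 = (2*h)/2 = h)
n(j, S) = -10 + j + S/5 (n(j, S) = (j + (-4 + S/5)) - 6 = (-4 + j + S/5) - 6 = -10 + j + S/5)
n(10, B(-13, 3)) + 26557 = (-10 + 10 + (1/5)*3) + 26557 = (-10 + 10 + 3/5) + 26557 = 3/5 + 26557 = 132788/5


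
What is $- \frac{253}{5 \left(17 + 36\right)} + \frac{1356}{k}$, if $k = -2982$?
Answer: $- \frac{185631}{131705} \approx -1.4094$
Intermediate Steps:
$- \frac{253}{5 \left(17 + 36\right)} + \frac{1356}{k} = - \frac{253}{5 \left(17 + 36\right)} + \frac{1356}{-2982} = - \frac{253}{5 \cdot 53} + 1356 \left(- \frac{1}{2982}\right) = - \frac{253}{265} - \frac{226}{497} = - \frac{185631}{131705}$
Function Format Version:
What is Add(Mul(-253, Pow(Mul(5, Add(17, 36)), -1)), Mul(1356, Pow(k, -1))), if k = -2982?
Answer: Rational(-185631, 131705) ≈ -1.4094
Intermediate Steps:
Add(Mul(-253, Pow(Mul(5, Add(17, 36)), -1)), Mul(1356, Pow(k, -1))) = Add(Mul(-253, Pow(Mul(5, Add(17, 36)), -1)), Mul(1356, Pow(-2982, -1))) = Add(Mul(-253, Pow(Mul(5, 53), -1)), Mul(1356, Rational(-1, 2982))) = Add(Mul(-253, Pow(265, -1)), Rational(-226, 497)) = Add(Mul(-253, Rational(1, 265)), Rational(-226, 497)) = Add(Rational(-253, 265), Rational(-226, 497)) = Rational(-185631, 131705)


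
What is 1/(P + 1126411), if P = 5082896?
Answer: 1/6209307 ≈ 1.6105e-7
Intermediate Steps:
1/(P + 1126411) = 1/(5082896 + 1126411) = 1/6209307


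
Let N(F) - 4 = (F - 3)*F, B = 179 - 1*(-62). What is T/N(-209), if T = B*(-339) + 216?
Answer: -81483/44312 ≈ -1.8388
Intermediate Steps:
B = 241 (B = 179 + 62 = 241)
N(F) = 4 + F*(-3 + F) (N(F) = 4 + (F - 3)*F = 4 + (-3 + F)*F = 4 + F*(-3 + F))
T = -81483 (T = 241*(-339) + 216 = -81699 + 216 = -81483)
T/N(-209) = -81483/(4 + (-209)² - 3*(-209)) = -81483/(4 + 43681 + 627) = -81483/44312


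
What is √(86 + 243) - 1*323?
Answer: -323 + √329 ≈ -304.86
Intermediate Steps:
√(86 + 243) - 1*323 = √329 - 323 = -323 + √329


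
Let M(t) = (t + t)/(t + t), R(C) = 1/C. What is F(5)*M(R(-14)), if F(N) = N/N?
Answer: 1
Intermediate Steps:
F(N) = 1
M(t) = 1 (M(t) = (2*t)/((2*t)) = (2*t)*(1/(2*t)) = 1)
F(5)*M(R(-14)) = 1*1 = 1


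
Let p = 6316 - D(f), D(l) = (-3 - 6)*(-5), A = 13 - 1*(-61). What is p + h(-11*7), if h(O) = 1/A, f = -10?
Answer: 464055/74 ≈ 6271.0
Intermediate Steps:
A = 74 (A = 13 + 61 = 74)
D(l) = 45 (D(l) = -9*(-5) = 45)
h(O) = 1/74
p = 6271 (p = 6316 - 1*45 = 6316 - 45 = 6271)
p + h(-11*7) = 6271 + 1/74 = 464055/74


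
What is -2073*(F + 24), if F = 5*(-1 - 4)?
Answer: 2073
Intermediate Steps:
F = -25 (F = 5*(-5) = -25)
-2073*(F + 24) = -2073*(-25 + 24) = -2073*(-1) = 2073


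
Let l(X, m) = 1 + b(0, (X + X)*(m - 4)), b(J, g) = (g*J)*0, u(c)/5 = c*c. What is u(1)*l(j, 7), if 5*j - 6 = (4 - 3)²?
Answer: 5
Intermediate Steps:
j = 7/5 (j = 6/5 + (4 - 3)²/5 = 6/5 + (⅕)*1² = 6/5 + (⅕)*1 = 6/5 + ⅕ = 7/5 ≈ 1.4000)
u(c) = 5*c² (u(c) = 5*(c*c) = 5*c²)
b(J, g) = 0 (b(J, g) = (J*g)*0 = 0)
l(X, m) = 1 (l(X, m) = 1 + 0 = 1)
u(1)*l(j, 7) = (5*1²)*1 = (5*1)*1 = 5*1 = 5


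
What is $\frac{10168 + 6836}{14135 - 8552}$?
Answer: $\frac{5668}{1861} \approx 3.0457$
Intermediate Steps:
$\frac{10168 + 6836}{14135 - 8552} = \frac{17004}{5583} = 17004 \cdot \frac{1}{5583} = \frac{5668}{1861}$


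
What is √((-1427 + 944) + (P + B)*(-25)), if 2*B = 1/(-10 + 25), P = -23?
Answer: √3282/6 ≈ 9.5481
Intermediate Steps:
B = 1/30 (B = 1/(2*(-10 + 25)) = (½)/15 = (½)*(1/15) = 1/30 ≈ 0.033333)
√((-1427 + 944) + (P + B)*(-25)) = √((-1427 + 944) + (-23 + 1/30)*(-25)) = √(-483 - 689/30*(-25)) = √(-483 + 3445/6) = √(547/6) = √3282/6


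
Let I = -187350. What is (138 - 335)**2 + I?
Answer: -148541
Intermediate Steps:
(138 - 335)**2 + I = (138 - 335)**2 - 187350 = (-197)**2 - 187350 = 38809 - 187350 = -148541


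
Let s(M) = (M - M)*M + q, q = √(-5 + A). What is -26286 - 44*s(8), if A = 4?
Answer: -26286 - 44*I ≈ -26286.0 - 44.0*I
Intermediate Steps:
q = I (q = √(-5 + 4) = √(-1) = I ≈ 1.0*I)
s(M) = I (s(M) = (M - M)*M + I = 0*M + I = 0 + I = I)
-26286 - 44*s(8) = -26286 - 44*I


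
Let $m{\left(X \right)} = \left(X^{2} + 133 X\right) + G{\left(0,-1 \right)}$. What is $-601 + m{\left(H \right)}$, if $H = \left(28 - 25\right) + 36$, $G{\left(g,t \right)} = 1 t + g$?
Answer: $6106$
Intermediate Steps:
$G{\left(g,t \right)} = g + t$ ($G{\left(g,t \right)} = t + g = g + t$)
$H = 39$ ($H = 3 + 36 = 39$)
$m{\left(X \right)} = -1 + X^{2} + 133 X$ ($m{\left(X \right)} = \left(X^{2} + 133 X\right) + \left(0 - 1\right) = \left(X^{2} + 133 X\right) - 1 = -1 + X^{2} + 133 X$)
$-601 + m{\left(H \right)} = -601 + \left(-1 + 39^{2} + 133 \cdot 39\right) = -601 + \left(-1 + 1521 + 5187\right) = -601 + 6707 = 6106$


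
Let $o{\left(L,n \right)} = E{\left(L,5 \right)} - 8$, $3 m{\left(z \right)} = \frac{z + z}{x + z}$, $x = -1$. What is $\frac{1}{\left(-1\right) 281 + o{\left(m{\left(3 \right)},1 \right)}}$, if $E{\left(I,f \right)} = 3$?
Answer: $- \frac{1}{286} \approx -0.0034965$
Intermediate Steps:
$m{\left(z \right)} = \frac{2 z}{3 \left(-1 + z\right)}$ ($m{\left(z \right)} = \frac{\left(z + z\right) \frac{1}{-1 + z}}{3} = \frac{2 z \frac{1}{-1 + z}}{3} = \frac{2 z}{3 \left(-1 + z\right)}$)
$o{\left(L,n \right)} = -5$ ($o{\left(L,n \right)} = 3 - 8 = -5$)
$\frac{1}{\left(-1\right) 281 + o{\left(m{\left(3 \right)},1 \right)}} = \frac{1}{\left(-1\right) 281 - 5} = \frac{1}{-281 - 5} = \frac{1}{-286} = - \frac{1}{286}$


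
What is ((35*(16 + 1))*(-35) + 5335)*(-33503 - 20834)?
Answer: 841680130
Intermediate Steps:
((35*(16 + 1))*(-35) + 5335)*(-33503 - 20834) = ((35*17)*(-35) + 5335)*(-54337) = (595*(-35) + 5335)*(-54337) = (-20825 + 5335)*(-54337) = -15490*(-54337) = 841680130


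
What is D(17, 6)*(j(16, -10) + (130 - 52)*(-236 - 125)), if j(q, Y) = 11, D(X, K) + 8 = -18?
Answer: 731822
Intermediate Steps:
D(X, K) = -26 (D(X, K) = -8 - 18 = -26)
D(17, 6)*(j(16, -10) + (130 - 52)*(-236 - 125)) = -26*(11 + (130 - 52)*(-236 - 125)) = -26*(11 + 78*(-361)) = -26*(11 - 28158) = -26*(-28147) = 731822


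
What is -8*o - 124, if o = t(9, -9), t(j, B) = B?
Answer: -52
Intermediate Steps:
o = -9
-8*o - 124 = -8*(-9) - 124 = 72 - 124 = -52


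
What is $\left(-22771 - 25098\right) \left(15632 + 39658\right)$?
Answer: $-2646677010$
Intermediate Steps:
$\left(-22771 - 25098\right) \left(15632 + 39658\right) = \left(-22771 - 25098\right) 55290 = \left(-47869\right) 55290 = -2646677010$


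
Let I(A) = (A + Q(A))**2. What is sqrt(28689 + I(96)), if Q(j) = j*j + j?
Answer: sqrt(88539153) ≈ 9409.5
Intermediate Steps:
Q(j) = j + j**2 (Q(j) = j**2 + j = j + j**2)
I(A) = (A + A*(1 + A))**2
sqrt(28689 + I(96)) = sqrt(28689 + 96**2*(2 + 96)**2) = sqrt(28689 + 9216*98**2) = sqrt(28689 + 9216*9604) = sqrt(28689 + 88510464) = sqrt(88539153)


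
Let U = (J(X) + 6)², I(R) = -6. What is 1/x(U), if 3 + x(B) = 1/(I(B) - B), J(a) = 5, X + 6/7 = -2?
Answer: -127/382 ≈ -0.33246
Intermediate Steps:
X = -20/7 (X = -6/7 - 2 = -20/7 ≈ -2.8571)
U = 121 (U = (5 + 6)² = 11² = 121)
x(B) = -3 + 1/(-6 - B)
1/x(U) = 1/((-19 - 3*121)/(6 + 121)) = 1/((-19 - 363)/127) = 1/((1/127)*(-382)) = 1/(-382/127) = -127/382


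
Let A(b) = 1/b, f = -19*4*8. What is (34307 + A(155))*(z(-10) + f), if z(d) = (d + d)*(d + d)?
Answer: -1106057888/155 ≈ -7.1359e+6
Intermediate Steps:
f = -608 (f = -76*8 = -608)
z(d) = 4*d² (z(d) = (2*d)*(2*d) = 4*d²)
(34307 + A(155))*(z(-10) + f) = (34307 + 1/155)*(4*(-10)² - 608) = (34307 + 1/155)*(4*100 - 608) = 5317586*(400 - 608)/155 = (5317586/155)*(-208) = -1106057888/155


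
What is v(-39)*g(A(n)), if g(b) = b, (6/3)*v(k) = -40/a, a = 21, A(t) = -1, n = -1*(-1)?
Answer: 20/21 ≈ 0.95238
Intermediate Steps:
n = 1
v(k) = -20/21 (v(k) = (-40/21)/2 = (-40*1/21)/2 = (½)*(-40/21) = -20/21)
v(-39)*g(A(n)) = -20/21*(-1) = 20/21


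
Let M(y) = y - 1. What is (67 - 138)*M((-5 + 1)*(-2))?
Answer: -497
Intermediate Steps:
M(y) = -1 + y
(67 - 138)*M((-5 + 1)*(-2)) = (67 - 138)*(-1 + (-5 + 1)*(-2)) = -71*(-1 - 4*(-2)) = -71*(-1 + 8) = -71*7 = -497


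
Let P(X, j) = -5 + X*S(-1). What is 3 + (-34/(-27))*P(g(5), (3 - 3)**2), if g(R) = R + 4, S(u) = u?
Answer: -395/27 ≈ -14.630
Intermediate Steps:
g(R) = 4 + R
P(X, j) = -5 - X (P(X, j) = -5 + X*(-1) = -5 - X)
3 + (-34/(-27))*P(g(5), (3 - 3)**2) = 3 + (-34/(-27))*(-5 - (4 + 5)) = 3 + (-34*(-1/27))*(-5 - 1*9) = 3 + 34*(-5 - 9)/27 = 3 + (34/27)*(-14) = 3 - 476/27 = -395/27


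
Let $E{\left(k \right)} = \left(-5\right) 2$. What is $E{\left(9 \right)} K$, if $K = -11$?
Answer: $110$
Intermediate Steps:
$E{\left(k \right)} = -10$
$E{\left(9 \right)} K = \left(-10\right) \left(-11\right) = 110$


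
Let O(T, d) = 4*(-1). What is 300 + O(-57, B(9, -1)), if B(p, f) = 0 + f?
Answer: 296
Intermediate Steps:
B(p, f) = f
O(T, d) = -4
300 + O(-57, B(9, -1)) = 300 - 4 = 296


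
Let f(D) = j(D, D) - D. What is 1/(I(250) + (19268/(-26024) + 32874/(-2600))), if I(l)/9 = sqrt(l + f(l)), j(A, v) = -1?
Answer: -239358323857900/4652200377583321 - 160952356890000*I/4652200377583321 ≈ -0.051451 - 0.034597*I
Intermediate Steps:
f(D) = -1 - D
I(l) = 9*I (I(l) = 9*sqrt(l + (-1 - l)) = 9*sqrt(-1) = 9*I)
1/(I(250) + (19268/(-26024) + 32874/(-2600))) = 1/(9*I + (19268/(-26024) + 32874/(-2600))) = 1/(9*I + (19268*(-1/26024) + 32874*(-1/2600))) = 1/(9*I + (-4817/6506 - 16437/1300)) = 1/(9*I - 56600611/4228900) = 1/(-56600611/4228900 + 9*I) = 17883595210000*(-56600611/4228900 - 9*I)/4652200377583321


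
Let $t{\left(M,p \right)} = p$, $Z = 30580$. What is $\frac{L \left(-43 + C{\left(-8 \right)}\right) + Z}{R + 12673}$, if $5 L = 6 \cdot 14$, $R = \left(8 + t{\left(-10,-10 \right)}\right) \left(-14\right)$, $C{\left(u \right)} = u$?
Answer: $\frac{11432}{4885} \approx 2.3402$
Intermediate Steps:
$R = 28$ ($R = \left(8 - 10\right) \left(-14\right) = \left(-2\right) \left(-14\right) = 28$)
$L = \frac{84}{5}$ ($L = \frac{6 \cdot 14}{5} = \frac{1}{5} \cdot 84 = \frac{84}{5} \approx 16.8$)
$\frac{L \left(-43 + C{\left(-8 \right)}\right) + Z}{R + 12673} = \frac{\frac{84 \left(-43 - 8\right)}{5} + 30580}{28 + 12673} = \frac{\frac{84}{5} \left(-51\right) + 30580}{12701} = \left(- \frac{4284}{5} + 30580\right) \frac{1}{12701} = \frac{148616}{5} \cdot \frac{1}{12701} = \frac{11432}{4885}$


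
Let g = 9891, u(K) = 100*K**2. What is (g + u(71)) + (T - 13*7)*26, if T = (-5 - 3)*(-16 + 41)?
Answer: 506425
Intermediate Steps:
T = -200 (T = -8*25 = -200)
(g + u(71)) + (T - 13*7)*26 = (9891 + 100*71**2) + (-200 - 13*7)*26 = (9891 + 100*5041) + (-200 - 91)*26 = (9891 + 504100) - 291*26 = 513991 - 7566 = 506425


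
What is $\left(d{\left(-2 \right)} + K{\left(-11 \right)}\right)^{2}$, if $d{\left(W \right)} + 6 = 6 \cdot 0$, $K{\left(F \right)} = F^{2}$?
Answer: $13225$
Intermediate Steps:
$d{\left(W \right)} = -6$ ($d{\left(W \right)} = -6 + 6 \cdot 0 = -6 + 0 = -6$)
$\left(d{\left(-2 \right)} + K{\left(-11 \right)}\right)^{2} = \left(-6 + \left(-11\right)^{2}\right)^{2} = \left(-6 + 121\right)^{2} = 115^{2} = 13225$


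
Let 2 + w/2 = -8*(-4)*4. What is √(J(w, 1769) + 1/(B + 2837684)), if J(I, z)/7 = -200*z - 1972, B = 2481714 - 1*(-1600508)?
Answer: I*√119253242211610449838/6919906 ≈ 1578.1*I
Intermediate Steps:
w = 252 (w = -4 + 2*(-8*(-4)*4) = -4 + 2*(32*4) = -4 + 2*128 = -4 + 256 = 252)
B = 4082222 (B = 2481714 + 1600508 = 4082222)
J(I, z) = -13804 - 1400*z (J(I, z) = 7*(-200*z - 1972) = 7*(-1972 - 200*z) = -13804 - 1400*z)
√(J(w, 1769) + 1/(B + 2837684)) = √((-13804 - 1400*1769) + 1/(4082222 + 2837684)) = √((-13804 - 2476600) + 1/6919906) = √(-2490404 + 1/6919906) = √(-17233361582023/6919906) = I*√119253242211610449838/6919906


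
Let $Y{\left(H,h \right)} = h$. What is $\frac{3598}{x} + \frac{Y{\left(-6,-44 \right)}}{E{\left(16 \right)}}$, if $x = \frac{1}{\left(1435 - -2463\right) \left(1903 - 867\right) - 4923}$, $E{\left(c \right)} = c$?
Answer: $\frac{58048764749}{4} \approx 1.4512 \cdot 10^{10}$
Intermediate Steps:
$x = \frac{1}{4033405}$ ($x = \frac{1}{\left(1435 + 2463\right) 1036 - 4923} = \frac{1}{3898 \cdot 1036 - 4923} = \frac{1}{4038328 - 4923} = \frac{1}{4033405} \approx 2.4793 \cdot 10^{-7}$)
$\frac{3598}{x} + \frac{Y{\left(-6,-44 \right)}}{E{\left(16 \right)}} = 3598 \frac{1}{\frac{1}{4033405}} - \frac{44}{16} = 3598 \cdot 4033405 - \frac{11}{4} = 14512191190 - \frac{11}{4} = \frac{58048764749}{4}$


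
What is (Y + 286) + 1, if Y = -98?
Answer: 189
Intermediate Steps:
(Y + 286) + 1 = (-98 + 286) + 1 = 188 + 1 = 189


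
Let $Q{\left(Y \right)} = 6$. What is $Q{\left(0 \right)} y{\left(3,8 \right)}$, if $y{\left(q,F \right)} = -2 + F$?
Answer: $36$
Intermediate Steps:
$Q{\left(0 \right)} y{\left(3,8 \right)} = 6 \left(-2 + 8\right) = 6 \cdot 6 = 36$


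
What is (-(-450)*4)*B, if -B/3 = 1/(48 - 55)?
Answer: 5400/7 ≈ 771.43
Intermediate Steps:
B = 3/7 (B = -3/(48 - 55) = -3/(-7) = -3*(-⅐) = 3/7 ≈ 0.42857)
(-(-450)*4)*B = -(-450)*4*(3/7) = -90*(-20)*(3/7) = 1800*(3/7) = 5400/7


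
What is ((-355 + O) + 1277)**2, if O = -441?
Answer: 231361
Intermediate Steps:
((-355 + O) + 1277)**2 = ((-355 - 441) + 1277)**2 = (-796 + 1277)**2 = 481**2 = 231361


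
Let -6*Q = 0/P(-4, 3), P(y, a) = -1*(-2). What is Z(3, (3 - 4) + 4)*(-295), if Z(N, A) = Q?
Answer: 0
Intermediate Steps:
P(y, a) = 2
Q = 0 (Q = -0/2 = -1/6*0 = 0)
Z(N, A) = 0
Z(3, (3 - 4) + 4)*(-295) = 0*(-295) = 0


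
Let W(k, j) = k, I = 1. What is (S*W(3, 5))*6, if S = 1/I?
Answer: 18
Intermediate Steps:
S = 1 (S = 1/1 = 1)
(S*W(3, 5))*6 = (1*3)*6 = 3*6 = 18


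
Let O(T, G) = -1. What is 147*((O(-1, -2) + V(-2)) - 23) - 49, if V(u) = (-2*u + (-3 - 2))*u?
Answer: -3283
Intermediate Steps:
V(u) = u*(-5 - 2*u) (V(u) = (-2*u - 5)*u = (-5 - 2*u)*u = u*(-5 - 2*u))
147*((O(-1, -2) + V(-2)) - 23) - 49 = 147*((-1 - 1*(-2)*(5 + 2*(-2))) - 23) - 49 = 147*((-1 - 1*(-2)*(5 - 4)) - 23) - 49 = 147*((-1 - 1*(-2)*1) - 23) - 49 = 147*((-1 + 2) - 23) - 49 = 147*(1 - 23) - 49 = 147*(-22) - 49 = -3234 - 49 = -3283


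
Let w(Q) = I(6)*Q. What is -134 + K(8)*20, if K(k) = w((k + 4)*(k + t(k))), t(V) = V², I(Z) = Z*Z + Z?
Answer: 725626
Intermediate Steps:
I(Z) = Z + Z² (I(Z) = Z² + Z = Z + Z²)
w(Q) = 42*Q (w(Q) = (6*(1 + 6))*Q = (6*7)*Q = 42*Q)
K(k) = 42*(4 + k)*(k + k²) (K(k) = 42*((k + 4)*(k + k²)) = 42*((4 + k)*(k + k²)) = 42*(4 + k)*(k + k²))
-134 + K(8)*20 = -134 + (42*8*(4 + 8² + 5*8))*20 = -134 + (42*8*(4 + 64 + 40))*20 = -134 + (42*8*108)*20 = -134 + 36288*20 = -134 + 725760 = 725626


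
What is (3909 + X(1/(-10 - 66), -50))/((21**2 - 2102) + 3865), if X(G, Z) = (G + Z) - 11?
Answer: 292447/167504 ≈ 1.7459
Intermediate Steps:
X(G, Z) = -11 + G + Z
(3909 + X(1/(-10 - 66), -50))/((21**2 - 2102) + 3865) = (3909 + (-11 + 1/(-10 - 66) - 50))/((21**2 - 2102) + 3865) = (3909 + (-11 + 1/(-76) - 50))/((441 - 2102) + 3865) = (3909 + (-11 - 1/76 - 50))/(-1661 + 3865) = (3909 - 4637/76)/2204 = (292447/76)*(1/2204) = 292447/167504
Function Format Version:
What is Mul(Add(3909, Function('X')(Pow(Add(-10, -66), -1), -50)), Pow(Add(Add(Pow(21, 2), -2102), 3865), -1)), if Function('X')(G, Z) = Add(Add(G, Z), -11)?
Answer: Rational(292447, 167504) ≈ 1.7459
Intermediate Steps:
Function('X')(G, Z) = Add(-11, G, Z)
Mul(Add(3909, Function('X')(Pow(Add(-10, -66), -1), -50)), Pow(Add(Add(Pow(21, 2), -2102), 3865), -1)) = Mul(Add(3909, Add(-11, Pow(Add(-10, -66), -1), -50)), Pow(Add(Add(Pow(21, 2), -2102), 3865), -1)) = Mul(Add(3909, Add(-11, Pow(-76, -1), -50)), Pow(Add(Add(441, -2102), 3865), -1)) = Mul(Add(3909, Add(-11, Rational(-1, 76), -50)), Pow(Add(-1661, 3865), -1)) = Mul(Add(3909, Rational(-4637, 76)), Pow(2204, -1)) = Mul(Rational(292447, 76), Rational(1, 2204)) = Rational(292447, 167504)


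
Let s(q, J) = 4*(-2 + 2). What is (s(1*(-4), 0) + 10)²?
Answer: 100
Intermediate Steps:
s(q, J) = 0 (s(q, J) = 4*0 = 0)
(s(1*(-4), 0) + 10)² = (0 + 10)² = 10² = 100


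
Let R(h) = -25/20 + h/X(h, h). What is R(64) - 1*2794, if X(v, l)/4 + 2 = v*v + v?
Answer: -23245267/8316 ≈ -2795.2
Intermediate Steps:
X(v, l) = -8 + 4*v + 4*v² (X(v, l) = -8 + 4*(v*v + v) = -8 + 4*(v² + v) = -8 + 4*(v + v²) = -8 + (4*v + 4*v²) = -8 + 4*v + 4*v²)
R(h) = -5/4 + h/(-8 + 4*h + 4*h²) (R(h) = -25/20 + h/(-8 + 4*h + 4*h²) = -25*1/20 + h/(-8 + 4*h + 4*h²) = -5/4 + h/(-8 + 4*h + 4*h²))
R(64) - 1*2794 = (5/2 - 1*64 - 5/4*64²)/(-2 + 64 + 64²) - 1*2794 = (5/2 - 64 - 5/4*4096)/(-2 + 64 + 4096) - 2794 = (5/2 - 64 - 5120)/4158 - 2794 = (1/4158)*(-10363/2) - 2794 = -10363/8316 - 2794 = -23245267/8316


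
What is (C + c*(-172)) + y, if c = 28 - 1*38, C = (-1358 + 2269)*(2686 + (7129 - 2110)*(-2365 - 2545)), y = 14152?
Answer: -22447574372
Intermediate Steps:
C = -22447590244 (C = 911*(2686 + 5019*(-4910)) = 911*(2686 - 24643290) = 911*(-24640604) = -22447590244)
c = -10 (c = 28 - 38 = -10)
(C + c*(-172)) + y = (-22447590244 - 10*(-172)) + 14152 = (-22447590244 + 1720) + 14152 = -22447588524 + 14152 = -22447574372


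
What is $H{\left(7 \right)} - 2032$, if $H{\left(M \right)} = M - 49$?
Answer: $-2074$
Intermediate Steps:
$H{\left(M \right)} = -49 + M$
$H{\left(7 \right)} - 2032 = \left(-49 + 7\right) - 2032 = -42 - 2032 = -2074$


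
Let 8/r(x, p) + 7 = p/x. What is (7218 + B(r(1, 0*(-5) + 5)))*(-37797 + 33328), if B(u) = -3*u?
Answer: -32310870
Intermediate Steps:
r(x, p) = 8/(-7 + p/x)
(7218 + B(r(1, 0*(-5) + 5)))*(-37797 + 33328) = (7218 - 24/((0*(-5) + 5) - 7*1))*(-37797 + 33328) = (7218 - 24/((0 + 5) - 7))*(-4469) = (7218 - 24/(5 - 7))*(-4469) = (7218 - 24/(-2))*(-4469) = (7218 - 24*(-1)/2)*(-4469) = (7218 - 3*(-4))*(-4469) = (7218 + 12)*(-4469) = 7230*(-4469) = -32310870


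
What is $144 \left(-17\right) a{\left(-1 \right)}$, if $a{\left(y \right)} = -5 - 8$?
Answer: $31824$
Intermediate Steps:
$a{\left(y \right)} = -13$ ($a{\left(y \right)} = -5 - 8 = -13$)
$144 \left(-17\right) a{\left(-1 \right)} = 144 \left(-17\right) \left(-13\right) = \left(-2448\right) \left(-13\right) = 31824$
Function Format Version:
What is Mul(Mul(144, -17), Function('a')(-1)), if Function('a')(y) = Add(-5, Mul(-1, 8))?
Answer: 31824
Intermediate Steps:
Function('a')(y) = -13 (Function('a')(y) = Add(-5, -8) = -13)
Mul(Mul(144, -17), Function('a')(-1)) = Mul(Mul(144, -17), -13) = Mul(-2448, -13) = 31824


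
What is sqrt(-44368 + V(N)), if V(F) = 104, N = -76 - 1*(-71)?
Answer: 2*I*sqrt(11066) ≈ 210.39*I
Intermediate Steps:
N = -5 (N = -76 + 71 = -5)
sqrt(-44368 + V(N)) = sqrt(-44368 + 104) = sqrt(-44264) = 2*I*sqrt(11066)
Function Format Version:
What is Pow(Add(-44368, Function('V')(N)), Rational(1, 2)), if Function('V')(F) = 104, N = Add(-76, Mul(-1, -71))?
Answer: Mul(2, I, Pow(11066, Rational(1, 2))) ≈ Mul(210.39, I)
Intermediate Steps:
N = -5 (N = Add(-76, 71) = -5)
Pow(Add(-44368, Function('V')(N)), Rational(1, 2)) = Pow(Add(-44368, 104), Rational(1, 2)) = Pow(-44264, Rational(1, 2)) = Mul(2, I, Pow(11066, Rational(1, 2)))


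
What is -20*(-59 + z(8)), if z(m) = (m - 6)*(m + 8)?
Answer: 540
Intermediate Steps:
z(m) = (-6 + m)*(8 + m)
-20*(-59 + z(8)) = -20*(-59 + (-48 + 8**2 + 2*8)) = -20*(-59 + (-48 + 64 + 16)) = -20*(-59 + 32) = -20*(-27) = 540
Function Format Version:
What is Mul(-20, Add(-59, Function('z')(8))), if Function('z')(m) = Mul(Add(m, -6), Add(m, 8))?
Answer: 540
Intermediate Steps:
Function('z')(m) = Mul(Add(-6, m), Add(8, m))
Mul(-20, Add(-59, Function('z')(8))) = Mul(-20, Add(-59, Add(-48, Pow(8, 2), Mul(2, 8)))) = Mul(-20, Add(-59, Add(-48, 64, 16))) = Mul(-20, Add(-59, 32)) = Mul(-20, -27) = 540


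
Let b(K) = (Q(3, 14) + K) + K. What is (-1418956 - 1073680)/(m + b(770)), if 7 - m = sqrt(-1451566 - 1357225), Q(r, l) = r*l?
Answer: -990199651/1333428 - 10593703*I*sqrt(9719)/1333428 ≈ -742.6 - 783.23*I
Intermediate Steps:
Q(r, l) = l*r
m = 7 - 17*I*sqrt(9719) (m = 7 - sqrt(-1451566 - 1357225) = 7 - sqrt(-2808791) = 7 - 17*I*sqrt(9719) ≈ 7.0 - 1675.9*I)
b(K) = 42 + 2*K (b(K) = (14*3 + K) + K = (42 + K) + K = 42 + 2*K)
(-1418956 - 1073680)/(m + b(770)) = (-1418956 - 1073680)/((7 - 17*I*sqrt(9719)) + (42 + 2*770)) = -2492636/((7 - 17*I*sqrt(9719)) + (42 + 1540)) = -2492636/((7 - 17*I*sqrt(9719)) + 1582) = -2492636/(1589 - 17*I*sqrt(9719))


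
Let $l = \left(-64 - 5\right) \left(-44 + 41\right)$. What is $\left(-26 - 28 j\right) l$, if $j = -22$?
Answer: $122130$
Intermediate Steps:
$l = 207$ ($l = \left(-69\right) \left(-3\right) = 207$)
$\left(-26 - 28 j\right) l = \left(-26 - -616\right) 207 = \left(-26 + 616\right) 207 = 590 \cdot 207 = 122130$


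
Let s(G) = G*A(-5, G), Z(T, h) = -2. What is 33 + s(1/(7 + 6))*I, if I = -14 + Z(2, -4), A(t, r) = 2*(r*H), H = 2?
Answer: 5513/169 ≈ 32.621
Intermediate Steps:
A(t, r) = 4*r (A(t, r) = 2*(r*2) = 2*(2*r) = 4*r)
s(G) = 4*G**2 (s(G) = G*(4*G) = 4*G**2)
I = -16 (I = -14 - 2 = -16)
33 + s(1/(7 + 6))*I = 33 + (4*(1/(7 + 6))**2)*(-16) = 33 + (4*(1/13)**2)*(-16) = 33 + (4*(1/169))*(-16) = 33 + (4/169)*(-16) = 33 - 64/169 = 5513/169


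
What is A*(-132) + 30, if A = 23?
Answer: -3006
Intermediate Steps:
A*(-132) + 30 = 23*(-132) + 30 = -3036 + 30 = -3006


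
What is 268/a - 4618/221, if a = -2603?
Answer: -12079882/575263 ≈ -20.999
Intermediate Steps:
268/a - 4618/221 = 268/(-2603) - 4618/221 = 268*(-1/2603) - 4618*1/221 = -268/2603 - 4618/221 = -12079882/575263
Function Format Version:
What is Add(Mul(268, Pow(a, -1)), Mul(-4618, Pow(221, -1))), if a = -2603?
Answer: Rational(-12079882, 575263) ≈ -20.999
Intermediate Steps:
Add(Mul(268, Pow(a, -1)), Mul(-4618, Pow(221, -1))) = Add(Mul(268, Pow(-2603, -1)), Mul(-4618, Pow(221, -1))) = Add(Mul(268, Rational(-1, 2603)), Mul(-4618, Rational(1, 221))) = Add(Rational(-268, 2603), Rational(-4618, 221)) = Rational(-12079882, 575263)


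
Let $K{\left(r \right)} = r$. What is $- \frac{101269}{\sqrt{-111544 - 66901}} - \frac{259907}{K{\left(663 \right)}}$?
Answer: $- \frac{259907}{663} + \frac{101269 i \sqrt{178445}}{178445} \approx -392.02 + 239.73 i$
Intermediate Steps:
$- \frac{101269}{\sqrt{-111544 - 66901}} - \frac{259907}{K{\left(663 \right)}} = - \frac{101269}{\sqrt{-111544 - 66901}} - \frac{259907}{663} = - \frac{101269}{\sqrt{-178445}} - \frac{259907}{663} = - \frac{101269}{i \sqrt{178445}} - \frac{259907}{663} = - 101269 \left(- \frac{i \sqrt{178445}}{178445}\right) - \frac{259907}{663} = \frac{101269 i \sqrt{178445}}{178445} - \frac{259907}{663} = - \frac{259907}{663} + \frac{101269 i \sqrt{178445}}{178445}$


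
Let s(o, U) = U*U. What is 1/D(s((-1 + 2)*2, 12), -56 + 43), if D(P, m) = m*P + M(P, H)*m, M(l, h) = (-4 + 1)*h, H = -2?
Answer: -1/1950 ≈ -0.00051282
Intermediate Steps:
M(l, h) = -3*h
s(o, U) = U**2
D(P, m) = 6*m + P*m (D(P, m) = m*P + (-3*(-2))*m = P*m + 6*m = 6*m + P*m)
1/D(s((-1 + 2)*2, 12), -56 + 43) = 1/((-56 + 43)*(6 + 12**2)) = 1/(-13*(6 + 144)) = 1/(-13*150) = 1/(-1950) = -1/1950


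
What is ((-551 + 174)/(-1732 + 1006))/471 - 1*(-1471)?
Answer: 503002943/341946 ≈ 1471.0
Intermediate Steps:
((-551 + 174)/(-1732 + 1006))/471 - 1*(-1471) = -377/(-726)*(1/471) + 1471 = -377*(-1/726)*(1/471) + 1471 = (377/726)*(1/471) + 1471 = 377/341946 + 1471 = 503002943/341946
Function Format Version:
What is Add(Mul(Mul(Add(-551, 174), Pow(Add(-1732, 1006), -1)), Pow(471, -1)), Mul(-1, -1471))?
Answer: Rational(503002943, 341946) ≈ 1471.0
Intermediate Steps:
Add(Mul(Mul(Add(-551, 174), Pow(Add(-1732, 1006), -1)), Pow(471, -1)), Mul(-1, -1471)) = Add(Mul(Mul(-377, Pow(-726, -1)), Rational(1, 471)), 1471) = Add(Mul(Mul(-377, Rational(-1, 726)), Rational(1, 471)), 1471) = Add(Mul(Rational(377, 726), Rational(1, 471)), 1471) = Add(Rational(377, 341946), 1471) = Rational(503002943, 341946)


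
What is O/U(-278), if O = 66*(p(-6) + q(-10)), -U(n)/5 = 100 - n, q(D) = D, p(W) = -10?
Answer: 44/63 ≈ 0.69841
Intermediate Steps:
U(n) = -500 + 5*n (U(n) = -5*(100 - n) = -500 + 5*n)
O = -1320 (O = 66*(-10 - 10) = 66*(-20) = -1320)
O/U(-278) = -1320/(-500 + 5*(-278)) = -1320/(-500 - 1390) = -1320/(-1890) = -1320*(-1/1890) = 44/63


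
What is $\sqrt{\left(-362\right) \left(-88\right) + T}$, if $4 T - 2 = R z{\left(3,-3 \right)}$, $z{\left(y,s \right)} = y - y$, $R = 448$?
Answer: $\frac{13 \sqrt{754}}{2} \approx 178.48$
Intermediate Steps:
$z{\left(y,s \right)} = 0$
$T = \frac{1}{2}$ ($T = \frac{1}{2} + \frac{448 \cdot 0}{4} = \frac{1}{2} + \frac{1}{4} \cdot 0 = \frac{1}{2} + 0 = \frac{1}{2} \approx 0.5$)
$\sqrt{\left(-362\right) \left(-88\right) + T} = \sqrt{\left(-362\right) \left(-88\right) + \frac{1}{2}} = \sqrt{31856 + \frac{1}{2}} = \sqrt{\frac{63713}{2}} = \frac{13 \sqrt{754}}{2}$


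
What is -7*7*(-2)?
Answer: 98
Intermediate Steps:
-7*7*(-2) = -49*(-2) = 98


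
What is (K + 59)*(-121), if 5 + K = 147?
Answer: -24321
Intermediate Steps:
K = 142 (K = -5 + 147 = 142)
(K + 59)*(-121) = (142 + 59)*(-121) = 201*(-121) = -24321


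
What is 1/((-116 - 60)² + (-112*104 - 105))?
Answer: 1/19223 ≈ 5.2021e-5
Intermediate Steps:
1/((-116 - 60)² + (-112*104 - 105)) = 1/((-176)² + (-11648 - 105)) = 1/(30976 - 11753) = 1/19223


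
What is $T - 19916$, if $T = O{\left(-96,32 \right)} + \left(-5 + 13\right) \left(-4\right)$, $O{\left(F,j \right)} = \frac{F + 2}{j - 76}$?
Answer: $- \frac{438809}{22} \approx -19946.0$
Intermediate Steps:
$O{\left(F,j \right)} = \frac{2 + F}{-76 + j}$
$T = - \frac{657}{22}$ ($T = \frac{2 - 96}{-76 + 32} + \left(-5 + 13\right) \left(-4\right) = \frac{1}{-44} \left(-94\right) + 8 \left(-4\right) = \left(- \frac{1}{44}\right) \left(-94\right) - 32 = \frac{47}{22} - 32 = - \frac{657}{22} \approx -29.864$)
$T - 19916 = - \frac{657}{22} - 19916 = - \frac{438809}{22}$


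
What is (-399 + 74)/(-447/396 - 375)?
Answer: 42900/49649 ≈ 0.86407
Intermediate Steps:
(-399 + 74)/(-447/396 - 375) = -325/(-447*1/396 - 375) = -325/(-149/132 - 375) = -325/(-49649/132) = -325*(-132/49649) = 42900/49649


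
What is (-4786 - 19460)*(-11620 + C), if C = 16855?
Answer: -126927810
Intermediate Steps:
(-4786 - 19460)*(-11620 + C) = (-4786 - 19460)*(-11620 + 16855) = -24246*5235 = -126927810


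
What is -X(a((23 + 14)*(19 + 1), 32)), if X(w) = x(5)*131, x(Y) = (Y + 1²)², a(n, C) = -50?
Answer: -4716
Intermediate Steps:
x(Y) = (1 + Y)² (x(Y) = (Y + 1)² = (1 + Y)²)
X(w) = 4716 (X(w) = (1 + 5)²*131 = 6²*131 = 36*131 = 4716)
-X(a((23 + 14)*(19 + 1), 32)) = -1*4716 = -4716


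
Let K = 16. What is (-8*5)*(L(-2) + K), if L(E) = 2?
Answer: -720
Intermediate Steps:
(-8*5)*(L(-2) + K) = (-8*5)*(2 + 16) = -40*18 = -720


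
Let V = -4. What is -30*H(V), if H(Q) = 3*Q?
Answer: 360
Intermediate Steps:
-30*H(V) = -90*(-4) = -30*(-12) = 360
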